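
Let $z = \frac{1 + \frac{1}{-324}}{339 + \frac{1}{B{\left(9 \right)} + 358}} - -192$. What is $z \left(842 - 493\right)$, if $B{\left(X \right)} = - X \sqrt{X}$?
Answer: $\frac{2436182840957}{36356040} \approx 67009.0$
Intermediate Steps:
$B{\left(X \right)} = - X^{\frac{3}{2}}$
$z = \frac{6980466593}{36356040}$ ($z = \frac{1 + \frac{1}{-324}}{339 + \frac{1}{- 9^{\frac{3}{2}} + 358}} - -192 = \frac{1 - \frac{1}{324}}{339 + \frac{1}{\left(-1\right) 27 + 358}} + 192 = \frac{323}{324 \left(339 + \frac{1}{-27 + 358}\right)} + 192 = \frac{323}{324 \left(339 + \frac{1}{331}\right)} + 192 = \frac{323}{324 \cdot \frac{112210}{331}} + 192 = \frac{323}{324} \cdot \frac{331}{112210} + 192 = \frac{106913}{36356040} + 192 = \frac{6980466593}{36356040} \approx 192.0$)
$z \left(842 - 493\right) = \frac{6980466593 \left(842 - 493\right)}{36356040} = \frac{6980466593}{36356040} \cdot 349 = \frac{2436182840957}{36356040}$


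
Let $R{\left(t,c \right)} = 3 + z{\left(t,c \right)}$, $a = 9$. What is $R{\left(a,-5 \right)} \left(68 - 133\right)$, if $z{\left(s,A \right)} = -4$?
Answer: $65$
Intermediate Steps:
$R{\left(t,c \right)} = -1$ ($R{\left(t,c \right)} = 3 - 4 = -1$)
$R{\left(a,-5 \right)} \left(68 - 133\right) = - (68 - 133) = \left(-1\right) \left(-65\right) = 65$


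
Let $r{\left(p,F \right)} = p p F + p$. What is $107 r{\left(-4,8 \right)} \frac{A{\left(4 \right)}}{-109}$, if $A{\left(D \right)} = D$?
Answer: $- \frac{53072}{109} \approx -486.9$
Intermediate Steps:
$r{\left(p,F \right)} = p + F p^{2}$ ($r{\left(p,F \right)} = p^{2} F + p = F p^{2} + p = p + F p^{2}$)
$107 r{\left(-4,8 \right)} \frac{A{\left(4 \right)}}{-109} = 107 \left(- 4 \left(1 + 8 \left(-4\right)\right)\right) \frac{4}{-109} = 107 \left(- 4 \left(1 - 32\right)\right) 4 \left(- \frac{1}{109}\right) = 107 \left(\left(-4\right) \left(-31\right)\right) \left(- \frac{4}{109}\right) = 107 \cdot 124 \left(- \frac{4}{109}\right) = 13268 \left(- \frac{4}{109}\right) = - \frac{53072}{109}$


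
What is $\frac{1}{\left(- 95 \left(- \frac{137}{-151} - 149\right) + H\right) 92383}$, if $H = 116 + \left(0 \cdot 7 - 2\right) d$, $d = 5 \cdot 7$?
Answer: $\frac{151}{196899213688} \approx 7.6689 \cdot 10^{-10}$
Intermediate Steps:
$d = 35$
$H = 46$ ($H = 116 + \left(0 \cdot 7 - 2\right) 35 = 116 + \left(0 - 2\right) 35 = 116 - 70 = 46$)
$\frac{1}{\left(- 95 \left(- \frac{137}{-151} - 149\right) + H\right) 92383} = \frac{1}{\left(- 95 \left(- \frac{137}{-151} - 149\right) + 46\right) 92383} = \frac{1}{- 95 \left(\left(-137\right) \left(- \frac{1}{151}\right) - 149\right) + 46} \cdot \frac{1}{92383} = \frac{1}{- 95 \left(\frac{137}{151} - 149\right) + 46} \cdot \frac{1}{92383} = \frac{1}{\left(-95\right) \left(- \frac{22362}{151}\right) + 46} \cdot \frac{1}{92383} = \frac{1}{\frac{2124390}{151} + 46} \cdot \frac{1}{92383} = \frac{1}{\frac{2131336}{151}} \cdot \frac{1}{92383} = \frac{151}{2131336} \cdot \frac{1}{92383} = \frac{151}{196899213688}$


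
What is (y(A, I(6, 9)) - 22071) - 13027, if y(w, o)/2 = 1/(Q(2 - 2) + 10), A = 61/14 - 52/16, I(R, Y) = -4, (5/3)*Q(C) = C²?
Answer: -175489/5 ≈ -35098.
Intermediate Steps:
Q(C) = 3*C²/5
A = 31/28 (A = 61*(1/14) - 52*1/16 = 61/14 - 13/4 = 31/28 ≈ 1.1071)
y(w, o) = ⅕ (y(w, o) = 2/(3*(2 - 2)²/5 + 10) = 2/((⅗)*0² + 10) = 2/((⅗)*0 + 10) = 2/(0 + 10) = 2/10 = 2*(⅒) = ⅕)
(y(A, I(6, 9)) - 22071) - 13027 = (⅕ - 22071) - 13027 = -110354/5 - 13027 = -175489/5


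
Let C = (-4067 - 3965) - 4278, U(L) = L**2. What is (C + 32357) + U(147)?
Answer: 41656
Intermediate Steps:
C = -12310 (C = -8032 - 4278 = -12310)
(C + 32357) + U(147) = (-12310 + 32357) + 147**2 = 20047 + 21609 = 41656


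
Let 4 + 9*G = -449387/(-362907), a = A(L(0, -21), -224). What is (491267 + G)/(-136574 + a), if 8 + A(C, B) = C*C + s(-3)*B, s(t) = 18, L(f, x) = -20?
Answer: -802278548140/228980889441 ≈ -3.5037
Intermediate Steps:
A(C, B) = -8 + C² + 18*B (A(C, B) = -8 + (C*C + 18*B) = -8 + (C² + 18*B) = -8 + C² + 18*B)
a = -3640 (a = -8 + (-20)² + 18*(-224) = -8 + 400 - 4032 = -3640)
G = -1002241/3266163 (G = -4/9 + (-449387/(-362907))/9 = -4/9 + (-449387*(-1/362907))/9 = -4/9 + (⅑)*(449387/362907) = -4/9 + 449387/3266163 = -1002241/3266163 ≈ -0.30686)
(491267 + G)/(-136574 + a) = (491267 - 1002241/3266163)/(-136574 - 3640) = (1604557096280/3266163)/(-140214) = (1604557096280/3266163)*(-1/140214) = -802278548140/228980889441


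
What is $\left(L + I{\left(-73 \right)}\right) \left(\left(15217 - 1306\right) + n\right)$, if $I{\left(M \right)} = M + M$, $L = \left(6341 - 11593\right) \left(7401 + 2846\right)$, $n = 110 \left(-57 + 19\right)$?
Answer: $-523697022090$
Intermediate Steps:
$n = -4180$ ($n = 110 \left(-38\right) = -4180$)
$L = -53817244$ ($L = \left(-5252\right) 10247 = -53817244$)
$I{\left(M \right)} = 2 M$
$\left(L + I{\left(-73 \right)}\right) \left(\left(15217 - 1306\right) + n\right) = \left(-53817244 + 2 \left(-73\right)\right) \left(\left(15217 - 1306\right) - 4180\right) = \left(-53817244 - 146\right) \left(\left(15217 - 1306\right) - 4180\right) = - 53817390 \left(13911 - 4180\right) = \left(-53817390\right) 9731 = -523697022090$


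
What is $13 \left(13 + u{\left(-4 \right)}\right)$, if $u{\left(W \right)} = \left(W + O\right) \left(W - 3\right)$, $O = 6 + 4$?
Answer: $-377$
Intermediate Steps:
$O = 10$
$u{\left(W \right)} = \left(-3 + W\right) \left(10 + W\right)$ ($u{\left(W \right)} = \left(W + 10\right) \left(W - 3\right) = \left(10 + W\right) \left(-3 + W\right) = \left(-3 + W\right) \left(10 + W\right)$)
$13 \left(13 + u{\left(-4 \right)}\right) = 13 \left(13 + \left(-30 + \left(-4\right)^{2} + 7 \left(-4\right)\right)\right) = 13 \left(13 - 42\right) = 13 \left(-29\right) = -377$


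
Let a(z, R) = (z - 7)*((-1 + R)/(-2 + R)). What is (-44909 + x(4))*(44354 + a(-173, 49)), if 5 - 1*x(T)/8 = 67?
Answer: -94260689190/47 ≈ -2.0055e+9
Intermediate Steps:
x(T) = -496 (x(T) = 40 - 8*67 = 40 - 536 = -496)
a(z, R) = (-1 + R)*(-7 + z)/(-2 + R) (a(z, R) = (-7 + z)*((-1 + R)/(-2 + R)) = (-1 + R)*(-7 + z)/(-2 + R))
(-44909 + x(4))*(44354 + a(-173, 49)) = (-44909 - 496)*(44354 + (7 - 1*(-173) - 7*49 + 49*(-173))/(-2 + 49)) = -45405*(44354 + (7 + 173 - 343 - 8477)/47) = -45405*(44354 + (1/47)*(-8640)) = -45405*(44354 - 8640/47) = -45405*2075998/47 = -94260689190/47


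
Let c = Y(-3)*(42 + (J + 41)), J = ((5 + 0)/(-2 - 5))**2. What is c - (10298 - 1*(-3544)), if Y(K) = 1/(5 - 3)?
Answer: -676212/49 ≈ -13800.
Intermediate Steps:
Y(K) = 1/2
J = 25/49 (J = (5/(-7))**2 = (5*(-1/7))**2 = (-5/7)**2 = 25/49 ≈ 0.51020)
c = 2046/49 (c = (42 + (25/49 + 41))/2 = (42 + 2034/49)/2 = (1/2)*(4092/49) = 2046/49 ≈ 41.755)
c - (10298 - 1*(-3544)) = 2046/49 - (10298 - 1*(-3544)) = 2046/49 - (10298 + 3544) = 2046/49 - 1*13842 = 2046/49 - 13842 = -676212/49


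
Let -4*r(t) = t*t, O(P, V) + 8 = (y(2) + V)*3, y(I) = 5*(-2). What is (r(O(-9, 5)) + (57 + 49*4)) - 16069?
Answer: -63793/4 ≈ -15948.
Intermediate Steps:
y(I) = -10
O(P, V) = -38 + 3*V (O(P, V) = -8 + (-10 + V)*3 = -8 + (-30 + 3*V) = -38 + 3*V)
r(t) = -t**2/4 (r(t) = -t*t/4 = -t**2/4)
(r(O(-9, 5)) + (57 + 49*4)) - 16069 = (-(-38 + 3*5)**2/4 + (57 + 49*4)) - 16069 = (-(-38 + 15)**2/4 + (57 + 196)) - 16069 = (-1/4*(-23)**2 + 253) - 16069 = (-1/4*529 + 253) - 16069 = (-529/4 + 253) - 16069 = 483/4 - 16069 = -63793/4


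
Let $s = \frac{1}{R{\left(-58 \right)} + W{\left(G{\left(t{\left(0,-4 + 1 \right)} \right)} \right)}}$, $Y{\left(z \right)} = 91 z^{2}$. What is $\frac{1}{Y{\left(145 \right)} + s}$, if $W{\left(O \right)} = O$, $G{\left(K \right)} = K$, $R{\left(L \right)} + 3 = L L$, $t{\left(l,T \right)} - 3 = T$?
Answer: $\frac{3361}{6430517276} \approx 5.2266 \cdot 10^{-7}$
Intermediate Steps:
$t{\left(l,T \right)} = 3 + T$
$R{\left(L \right)} = -3 + L^{2}$ ($R{\left(L \right)} = -3 + L L = -3 + L^{2}$)
$s = \frac{1}{3361}$ ($s = \frac{1}{\left(-3 + \left(-58\right)^{2}\right) + \left(3 + \left(-4 + 1\right)\right)} = \frac{1}{\left(-3 + 3364\right) + \left(3 - 3\right)} = \frac{1}{3361 + 0} = \frac{1}{3361} \approx 0.00029753$)
$\frac{1}{Y{\left(145 \right)} + s} = \frac{1}{91 \cdot 145^{2} + \frac{1}{3361}} = \frac{1}{91 \cdot 21025 + \frac{1}{3361}} = \frac{1}{1913275 + \frac{1}{3361}} = \frac{1}{\frac{6430517276}{3361}} = \frac{3361}{6430517276}$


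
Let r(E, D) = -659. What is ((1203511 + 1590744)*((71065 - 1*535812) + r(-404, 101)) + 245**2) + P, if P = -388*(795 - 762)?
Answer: -1300462995309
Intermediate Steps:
P = -12804 (P = -388*33 = -12804)
((1203511 + 1590744)*((71065 - 1*535812) + r(-404, 101)) + 245**2) + P = ((1203511 + 1590744)*((71065 - 1*535812) - 659) + 245**2) - 12804 = (2794255*((71065 - 535812) - 659) + 60025) - 12804 = (2794255*(-464747 - 659) + 60025) - 12804 = (2794255*(-465406) + 60025) - 12804 = (-1300463042530 + 60025) - 12804 = -1300462982505 - 12804 = -1300462995309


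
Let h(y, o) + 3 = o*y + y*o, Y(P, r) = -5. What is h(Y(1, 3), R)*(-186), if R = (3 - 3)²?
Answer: 558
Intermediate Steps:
R = 0 (R = 0² = 0)
h(y, o) = -3 + 2*o*y (h(y, o) = -3 + (o*y + y*o) = -3 + (o*y + o*y) = -3 + 2*o*y)
h(Y(1, 3), R)*(-186) = (-3 + 2*0*(-5))*(-186) = (-3 + 0)*(-186) = -3*(-186) = 558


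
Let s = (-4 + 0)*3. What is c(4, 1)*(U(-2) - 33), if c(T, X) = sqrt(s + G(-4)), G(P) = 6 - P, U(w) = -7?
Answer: -40*I*sqrt(2) ≈ -56.569*I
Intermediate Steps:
s = -12 (s = -4*3 = -12)
c(T, X) = I*sqrt(2) (c(T, X) = sqrt(-12 + (6 - 1*(-4))) = sqrt(-12 + (6 + 4)) = sqrt(-12 + 10) = sqrt(-2) = I*sqrt(2))
c(4, 1)*(U(-2) - 33) = (I*sqrt(2))*(-7 - 33) = (I*sqrt(2))*(-40) = -40*I*sqrt(2)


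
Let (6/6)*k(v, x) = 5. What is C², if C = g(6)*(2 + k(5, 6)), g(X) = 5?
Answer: 1225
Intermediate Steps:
k(v, x) = 5
C = 35 (C = 5*(2 + 5) = 5*7 = 35)
C² = 35² = 1225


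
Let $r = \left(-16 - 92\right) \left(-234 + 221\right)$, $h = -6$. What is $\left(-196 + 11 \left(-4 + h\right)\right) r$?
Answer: $-429624$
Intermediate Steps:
$r = 1404$ ($r = \left(-108\right) \left(-13\right) = 1404$)
$\left(-196 + 11 \left(-4 + h\right)\right) r = \left(-196 + 11 \left(-4 - 6\right)\right) 1404 = \left(-196 + 11 \left(-10\right)\right) 1404 = \left(-196 - 110\right) 1404 = \left(-306\right) 1404 = -429624$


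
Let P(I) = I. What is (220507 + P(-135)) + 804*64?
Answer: 271828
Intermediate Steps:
(220507 + P(-135)) + 804*64 = (220507 - 135) + 804*64 = 220372 + 51456 = 271828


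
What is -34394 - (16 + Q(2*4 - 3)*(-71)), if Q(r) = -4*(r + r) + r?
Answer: -36895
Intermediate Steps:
Q(r) = -7*r (Q(r) = -8*r + r = -7*r)
-34394 - (16 + Q(2*4 - 3)*(-71)) = -34394 - (16 - 7*(2*4 - 3)*(-71)) = -34394 - (16 - 7*(8 - 3)*(-71)) = -34394 - (16 - 7*5*(-71)) = -34394 - (16 - 35*(-71)) = -34394 - (16 + 2485) = -34394 - 1*2501 = -34394 - 2501 = -36895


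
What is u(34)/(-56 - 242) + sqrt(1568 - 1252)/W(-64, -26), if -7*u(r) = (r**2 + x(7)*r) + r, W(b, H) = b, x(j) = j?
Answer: 102/149 - sqrt(79)/32 ≈ 0.40681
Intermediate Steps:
u(r) = -8*r/7 - r**2/7 (u(r) = -((r**2 + 7*r) + r)/7 = -(r**2 + 8*r)/7 = -8*r/7 - r**2/7)
u(34)/(-56 - 242) + sqrt(1568 - 1252)/W(-64, -26) = (-1/7*34*(8 + 34))/(-56 - 242) + sqrt(1568 - 1252)/(-64) = -1/7*34*42/(-298) + sqrt(316)*(-1/64) = -204*(-1/298) + (2*sqrt(79))*(-1/64) = 102/149 - sqrt(79)/32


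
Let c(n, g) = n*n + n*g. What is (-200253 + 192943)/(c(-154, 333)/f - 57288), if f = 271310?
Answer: 991638050/7771417423 ≈ 0.12760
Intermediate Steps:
c(n, g) = n² + g*n
(-200253 + 192943)/(c(-154, 333)/f - 57288) = (-200253 + 192943)/(-154*(333 - 154)/271310 - 57288) = -7310/(-154*179*(1/271310) - 57288) = -7310/(-27566*1/271310 - 57288) = -7310/(-13783/135655 - 57288) = -7310/(-7771417423/135655) = -7310*(-135655/7771417423) = 991638050/7771417423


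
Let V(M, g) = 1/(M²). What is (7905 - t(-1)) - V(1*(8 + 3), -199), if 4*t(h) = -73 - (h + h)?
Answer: 3834607/484 ≈ 7922.7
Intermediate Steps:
V(M, g) = M⁻²
t(h) = -73/4 - h/2 (t(h) = (-73 - (h + h))/4 = (-73 - 2*h)/4 = -73/4 - h/2)
(7905 - t(-1)) - V(1*(8 + 3), -199) = (7905 - (-73/4 - ½*(-1))) - 1/(1*(8 + 3))² = (7905 - (-73/4 + ½)) - 1/(1*11)² = (7905 - 1*(-71/4)) - 1/11² = (7905 + 71/4) - 1*1/121 = 31691/4 - 1/121 = 3834607/484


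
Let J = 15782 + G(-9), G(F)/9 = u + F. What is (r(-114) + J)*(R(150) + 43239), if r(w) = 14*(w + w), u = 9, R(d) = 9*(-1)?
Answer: 544265700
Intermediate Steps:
R(d) = -9
r(w) = 28*w (r(w) = 14*(2*w) = 28*w)
G(F) = 81 + 9*F (G(F) = 9*(9 + F) = 81 + 9*F)
J = 15782 (J = 15782 + (81 + 9*(-9)) = 15782 + (81 - 81) = 15782 + 0 = 15782)
(r(-114) + J)*(R(150) + 43239) = (28*(-114) + 15782)*(-9 + 43239) = (-3192 + 15782)*43230 = 12590*43230 = 544265700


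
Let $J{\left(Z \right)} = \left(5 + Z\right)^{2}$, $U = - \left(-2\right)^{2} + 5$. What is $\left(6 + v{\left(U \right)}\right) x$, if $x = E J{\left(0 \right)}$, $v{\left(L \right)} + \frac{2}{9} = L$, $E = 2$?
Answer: $\frac{3050}{9} \approx 338.89$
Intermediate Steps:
$U = 1$ ($U = \left(-1\right) 4 + 5 = -4 + 5 = 1$)
$v{\left(L \right)} = - \frac{2}{9} + L$
$x = 50$ ($x = 2 \left(5 + 0\right)^{2} = 2 \cdot 5^{2} = 2 \cdot 25 = 50$)
$\left(6 + v{\left(U \right)}\right) x = \left(6 + \left(- \frac{2}{9} + 1\right)\right) 50 = \left(6 + \frac{7}{9}\right) 50 = \frac{61}{9} \cdot 50 = \frac{3050}{9}$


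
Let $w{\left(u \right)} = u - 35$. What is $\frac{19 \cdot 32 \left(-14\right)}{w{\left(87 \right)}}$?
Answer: $- \frac{2128}{13} \approx -163.69$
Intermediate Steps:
$w{\left(u \right)} = -35 + u$ ($w{\left(u \right)} = u - 35 = -35 + u$)
$\frac{19 \cdot 32 \left(-14\right)}{w{\left(87 \right)}} = \frac{19 \cdot 32 \left(-14\right)}{-35 + 87} = \frac{608 \left(-14\right)}{52} = \left(-8512\right) \frac{1}{52} = - \frac{2128}{13}$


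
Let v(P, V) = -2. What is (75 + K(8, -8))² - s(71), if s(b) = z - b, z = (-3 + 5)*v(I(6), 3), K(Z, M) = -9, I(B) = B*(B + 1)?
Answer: 4431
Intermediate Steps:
I(B) = B*(1 + B)
z = -4 (z = (-3 + 5)*(-2) = 2*(-2) = -4)
s(b) = -4 - b
(75 + K(8, -8))² - s(71) = (75 - 9)² - (-4 - 1*71) = 66² - (-4 - 71) = 4356 - 1*(-75) = 4356 + 75 = 4431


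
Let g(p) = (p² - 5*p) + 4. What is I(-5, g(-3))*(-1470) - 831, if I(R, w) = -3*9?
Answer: 38859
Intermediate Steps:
g(p) = 4 + p² - 5*p
I(R, w) = -27
I(-5, g(-3))*(-1470) - 831 = -27*(-1470) - 831 = 39690 - 831 = 38859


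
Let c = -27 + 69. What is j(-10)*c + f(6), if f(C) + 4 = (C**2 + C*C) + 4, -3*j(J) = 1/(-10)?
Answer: 367/5 ≈ 73.400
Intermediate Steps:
j(J) = 1/30 (j(J) = -1/3/(-10) = -1/3*(-1/10) = 1/30)
f(C) = 2*C**2 (f(C) = -4 + ((C**2 + C*C) + 4) = -4 + ((C**2 + C**2) + 4) = -4 + (2*C**2 + 4) = -4 + (4 + 2*C**2) = 2*C**2)
c = 42
j(-10)*c + f(6) = (1/30)*42 + 2*6**2 = 7/5 + 2*36 = 7/5 + 72 = 367/5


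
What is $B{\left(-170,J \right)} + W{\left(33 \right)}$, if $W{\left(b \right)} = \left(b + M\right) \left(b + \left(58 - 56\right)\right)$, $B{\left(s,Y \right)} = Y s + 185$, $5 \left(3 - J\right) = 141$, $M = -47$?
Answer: $3979$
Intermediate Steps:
$J = - \frac{126}{5}$ ($J = 3 - \frac{141}{5} = - \frac{126}{5} \approx -25.2$)
$B{\left(s,Y \right)} = 185 + Y s$
$W{\left(b \right)} = \left(-47 + b\right) \left(2 + b\right)$ ($W{\left(b \right)} = \left(b - 47\right) \left(b + \left(58 - 56\right)\right) = \left(-47 + b\right) \left(b + \left(58 - 56\right)\right) = \left(-47 + b\right) \left(b + 2\right) = \left(-47 + b\right) \left(2 + b\right)$)
$B{\left(-170,J \right)} + W{\left(33 \right)} = \left(185 - -4284\right) - \left(1579 - 1089\right) = \left(185 + 4284\right) - 490 = 4469 - 490 = 3979$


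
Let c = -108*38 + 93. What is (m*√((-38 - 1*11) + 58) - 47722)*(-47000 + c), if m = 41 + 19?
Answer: 2425164962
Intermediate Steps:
m = 60
c = -4011 (c = -4104 + 93 = -4011)
(m*√((-38 - 1*11) + 58) - 47722)*(-47000 + c) = (60*√((-38 - 1*11) + 58) - 47722)*(-47000 - 4011) = (60*√((-38 - 11) + 58) - 47722)*(-51011) = (60*√(-49 + 58) - 47722)*(-51011) = (60*√9 - 47722)*(-51011) = (60*3 - 47722)*(-51011) = (180 - 47722)*(-51011) = -47542*(-51011) = 2425164962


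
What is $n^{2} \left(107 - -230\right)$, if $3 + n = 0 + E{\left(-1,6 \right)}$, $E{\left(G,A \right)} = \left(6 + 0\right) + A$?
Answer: $27297$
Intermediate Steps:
$E{\left(G,A \right)} = 6 + A$
$n = 9$ ($n = -3 + \left(0 + \left(6 + 6\right)\right) = -3 + \left(0 + 12\right) = -3 + 12 = 9$)
$n^{2} \left(107 - -230\right) = 9^{2} \left(107 - -230\right) = 81 \left(107 + 230\right) = 81 \cdot 337 = 27297$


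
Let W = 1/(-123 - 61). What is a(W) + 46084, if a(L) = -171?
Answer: 45913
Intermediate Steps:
W = -1/184 (W = 1/(-184) = -1/184 ≈ -0.0054348)
a(W) + 46084 = -171 + 46084 = 45913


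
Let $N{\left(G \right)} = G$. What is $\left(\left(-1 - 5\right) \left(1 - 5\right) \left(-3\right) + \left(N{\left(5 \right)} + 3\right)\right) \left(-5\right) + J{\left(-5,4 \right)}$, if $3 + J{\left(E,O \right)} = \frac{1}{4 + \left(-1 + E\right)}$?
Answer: $\frac{633}{2} \approx 316.5$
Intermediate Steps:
$J{\left(E,O \right)} = -3 + \frac{1}{3 + E}$ ($J{\left(E,O \right)} = -3 + \frac{1}{4 + \left(-1 + E\right)} = -3 + \frac{1}{3 + E}$)
$\left(\left(-1 - 5\right) \left(1 - 5\right) \left(-3\right) + \left(N{\left(5 \right)} + 3\right)\right) \left(-5\right) + J{\left(-5,4 \right)} = \left(\left(-1 - 5\right) \left(1 - 5\right) \left(-3\right) + \left(5 + 3\right)\right) \left(-5\right) + \frac{-8 - -15}{3 - 5} = \left(\left(-6\right) \left(-4\right) \left(-3\right) + 8\right) \left(-5\right) + \frac{-8 + 15}{-2} = \left(24 \left(-3\right) + 8\right) \left(-5\right) - \frac{7}{2} = \left(-72 + 8\right) \left(-5\right) - \frac{7}{2} = \left(-64\right) \left(-5\right) - \frac{7}{2} = 320 - \frac{7}{2} = \frac{633}{2}$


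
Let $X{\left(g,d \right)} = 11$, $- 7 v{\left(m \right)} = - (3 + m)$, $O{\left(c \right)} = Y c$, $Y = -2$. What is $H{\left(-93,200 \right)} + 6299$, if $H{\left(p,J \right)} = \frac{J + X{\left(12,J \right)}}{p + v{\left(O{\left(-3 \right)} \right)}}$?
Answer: $\frac{4042481}{642} \approx 6296.7$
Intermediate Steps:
$O{\left(c \right)} = - 2 c$
$v{\left(m \right)} = \frac{3}{7} + \frac{m}{7}$ ($v{\left(m \right)} = - \frac{\left(-1\right) \left(3 + m\right)}{7} = - \frac{-3 - m}{7} = \frac{3}{7} + \frac{m}{7}$)
$H{\left(p,J \right)} = \frac{11 + J}{\frac{9}{7} + p}$ ($H{\left(p,J \right)} = \frac{J + 11}{p + \left(\frac{3}{7} + \frac{\left(-2\right) \left(-3\right)}{7}\right)} = \frac{11 + J}{p + \left(\frac{3}{7} + \frac{1}{7} \cdot 6\right)} = \frac{11 + J}{p + \left(\frac{3}{7} + \frac{6}{7}\right)} = \frac{11 + J}{p + \frac{9}{7}} = \frac{11 + J}{\frac{9}{7} + p}$)
$H{\left(-93,200 \right)} + 6299 = \frac{7 \left(11 + 200\right)}{9 + 7 \left(-93\right)} + 6299 = 7 \frac{1}{9 - 651} \cdot 211 + 6299 = 7 \frac{1}{-642} \cdot 211 + 6299 = 7 \left(- \frac{1}{642}\right) 211 + 6299 = - \frac{1477}{642} + 6299 = \frac{4042481}{642}$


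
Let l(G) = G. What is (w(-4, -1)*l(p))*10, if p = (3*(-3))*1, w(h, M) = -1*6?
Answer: 540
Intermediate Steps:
w(h, M) = -6
p = -9 (p = -9*1 = -9)
(w(-4, -1)*l(p))*10 = -6*(-9)*10 = 54*10 = 540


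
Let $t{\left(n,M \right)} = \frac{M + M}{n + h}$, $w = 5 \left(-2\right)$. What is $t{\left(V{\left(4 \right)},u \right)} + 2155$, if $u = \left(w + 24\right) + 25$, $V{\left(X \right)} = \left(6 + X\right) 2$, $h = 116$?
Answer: $\frac{146579}{68} \approx 2155.6$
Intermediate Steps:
$V{\left(X \right)} = 12 + 2 X$
$w = -10$
$u = 39$ ($u = \left(-10 + 24\right) + 25 = 14 + 25 = 39$)
$t{\left(n,M \right)} = \frac{2 M}{116 + n}$ ($t{\left(n,M \right)} = \frac{M + M}{n + 116} = \frac{2 M}{116 + n}$)
$t{\left(V{\left(4 \right)},u \right)} + 2155 = 2 \cdot 39 \frac{1}{116 + \left(12 + 2 \cdot 4\right)} + 2155 = 2 \cdot 39 \frac{1}{116 + \left(12 + 8\right)} + 2155 = 2 \cdot 39 \frac{1}{116 + 20} + 2155 = 2 \cdot 39 \cdot \frac{1}{136} + 2155 = \frac{39}{68} + 2155 = \frac{146579}{68}$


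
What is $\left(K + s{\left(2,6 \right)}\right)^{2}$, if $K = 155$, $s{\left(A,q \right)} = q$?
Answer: $25921$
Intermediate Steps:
$\left(K + s{\left(2,6 \right)}\right)^{2} = \left(155 + 6\right)^{2} = 161^{2} = 25921$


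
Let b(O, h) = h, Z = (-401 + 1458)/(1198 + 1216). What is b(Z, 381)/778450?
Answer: 381/778450 ≈ 0.00048943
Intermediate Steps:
Z = 1057/2414 ≈ 0.43786
b(Z, 381)/778450 = 381/778450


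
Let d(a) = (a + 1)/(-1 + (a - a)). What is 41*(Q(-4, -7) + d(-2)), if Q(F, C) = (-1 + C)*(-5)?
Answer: 1681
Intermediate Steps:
d(a) = -1 - a (d(a) = (1 + a)/(-1 + 0) = (1 + a)/(-1) = (1 + a)*(-1) = -1 - a)
Q(F, C) = 5 - 5*C
41*(Q(-4, -7) + d(-2)) = 41*((5 - 5*(-7)) + (-1 - 1*(-2))) = 41*((5 + 35) + (-1 + 2)) = 41*(40 + 1) = 41*41 = 1681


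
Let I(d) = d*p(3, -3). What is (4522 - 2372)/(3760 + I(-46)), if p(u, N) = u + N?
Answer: 215/376 ≈ 0.57181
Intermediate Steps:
p(u, N) = N + u
I(d) = 0 (I(d) = d*(-3 + 3) = d*0 = 0)
(4522 - 2372)/(3760 + I(-46)) = (4522 - 2372)/(3760 + 0) = 2150/3760 = 2150*(1/3760) = 215/376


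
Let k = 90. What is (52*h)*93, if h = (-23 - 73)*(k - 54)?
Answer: -16713216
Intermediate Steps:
h = -3456 (h = (-23 - 73)*(90 - 54) = -96*36 = -3456)
(52*h)*93 = (52*(-3456))*93 = -179712*93 = -16713216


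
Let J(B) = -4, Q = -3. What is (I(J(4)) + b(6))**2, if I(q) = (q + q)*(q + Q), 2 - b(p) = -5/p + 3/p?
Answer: 30625/9 ≈ 3402.8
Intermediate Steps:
b(p) = 2 + 2/p (b(p) = 2 - (-5/p + 3/p) = 2 - (-2)/p = 2 + 2/p)
I(q) = 2*q*(-3 + q) (I(q) = (q + q)*(q - 3) = (2*q)*(-3 + q) = 2*q*(-3 + q))
(I(J(4)) + b(6))**2 = (2*(-4)*(-3 - 4) + (2 + 2/6))**2 = (2*(-4)*(-7) + (2 + 2*(1/6)))**2 = (56 + (2 + 1/3))**2 = (56 + 7/3)**2 = (175/3)**2 = 30625/9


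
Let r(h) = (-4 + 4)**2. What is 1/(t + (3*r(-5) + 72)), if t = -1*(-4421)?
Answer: 1/4493 ≈ 0.00022257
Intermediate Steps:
r(h) = 0 (r(h) = 0**2 = 0)
t = 4421
1/(t + (3*r(-5) + 72)) = 1/(4421 + (3*0 + 72)) = 1/(4421 + (0 + 72)) = 1/(4421 + 72) = 1/4493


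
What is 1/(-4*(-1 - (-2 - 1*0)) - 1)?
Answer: -⅕ ≈ -0.20000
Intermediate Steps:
1/(-4*(-1 - (-2 - 1*0)) - 1) = 1/(-4*(-1 - (-2 + 0)) - 1) = 1/(-4*(-1 - 1*(-2)) - 1) = 1/(-4*(-1 + 2) - 1) = 1/(-4*1 - 1) = 1/(-4 - 1) = 1/(-5) = -⅕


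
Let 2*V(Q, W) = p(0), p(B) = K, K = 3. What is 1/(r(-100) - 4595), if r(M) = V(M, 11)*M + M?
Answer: -1/4845 ≈ -0.00020640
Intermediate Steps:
p(B) = 3
V(Q, W) = 3/2 (V(Q, W) = (½)*3 = 3/2)
r(M) = 5*M/2 (r(M) = 3*M/2 + M = 5*M/2)
1/(r(-100) - 4595) = 1/((5/2)*(-100) - 4595) = 1/(-250 - 4595) = 1/(-4845) = -1/4845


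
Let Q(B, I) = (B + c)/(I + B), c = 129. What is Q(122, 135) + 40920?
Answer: 10516691/257 ≈ 40921.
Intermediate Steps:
Q(B, I) = (129 + B)/(B + I) (Q(B, I) = (B + 129)/(I + B) = (129 + B)/(B + I))
Q(122, 135) + 40920 = (129 + 122)/(122 + 135) + 40920 = 251/257 + 40920 = 10516691/257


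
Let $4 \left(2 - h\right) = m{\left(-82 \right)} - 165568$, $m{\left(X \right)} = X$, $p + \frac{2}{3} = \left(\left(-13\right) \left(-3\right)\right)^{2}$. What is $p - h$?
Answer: $- \frac{239365}{6} \approx -39894.0$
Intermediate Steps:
$p = \frac{4561}{3}$ ($p = - \frac{2}{3} + \left(\left(-13\right) \left(-3\right)\right)^{2} = - \frac{2}{3} + 39^{2} = - \frac{2}{3} + 1521 = \frac{4561}{3} \approx 1520.3$)
$h = \frac{82829}{2}$ ($h = 2 - \frac{-82 - 165568}{4} = 2 - - \frac{82825}{2} = 2 + \frac{82825}{2} = \frac{82829}{2} \approx 41415.0$)
$p - h = \frac{4561}{3} - \frac{82829}{2} = - \frac{239365}{6}$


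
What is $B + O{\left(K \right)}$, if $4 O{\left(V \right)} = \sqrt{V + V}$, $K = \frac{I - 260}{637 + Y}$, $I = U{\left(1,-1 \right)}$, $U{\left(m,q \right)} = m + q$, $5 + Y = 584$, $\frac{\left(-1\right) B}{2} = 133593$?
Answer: $-267186 + \frac{i \sqrt{2470}}{304} \approx -2.6719 \cdot 10^{5} + 0.16348 i$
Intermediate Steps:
$B = -267186$ ($B = \left(-2\right) 133593 = -267186$)
$Y = 579$ ($Y = -5 + 584 = 579$)
$I = 0$ ($I = 1 - 1 = 0$)
$K = - \frac{65}{304}$ ($K = \frac{0 - 260}{637 + 579} = - \frac{260}{1216} = \left(-260\right) \frac{1}{1216} = - \frac{65}{304} \approx -0.21382$)
$O{\left(V \right)} = \frac{\sqrt{2} \sqrt{V}}{4}$ ($O{\left(V \right)} = \frac{\sqrt{V + V}}{4} = \frac{\sqrt{2 V}}{4} = \frac{\sqrt{2} \sqrt{V}}{4}$)
$B + O{\left(K \right)} = -267186 + \frac{\sqrt{2} \sqrt{- \frac{65}{304}}}{4} = -267186 + \frac{\sqrt{2} \frac{i \sqrt{1235}}{76}}{4} = -267186 + \frac{i \sqrt{2470}}{304}$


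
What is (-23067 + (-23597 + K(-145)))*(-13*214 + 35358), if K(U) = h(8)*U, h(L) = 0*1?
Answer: -1520126464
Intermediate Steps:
h(L) = 0
K(U) = 0 (K(U) = 0*U = 0)
(-23067 + (-23597 + K(-145)))*(-13*214 + 35358) = (-23067 + (-23597 + 0))*(-13*214 + 35358) = (-23067 - 23597)*(-2782 + 35358) = -46664*32576 = -1520126464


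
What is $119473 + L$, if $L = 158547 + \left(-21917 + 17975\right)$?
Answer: $274078$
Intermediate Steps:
$L = 154605$ ($L = 158547 - 3942 = 154605$)
$119473 + L = 119473 + 154605 = 274078$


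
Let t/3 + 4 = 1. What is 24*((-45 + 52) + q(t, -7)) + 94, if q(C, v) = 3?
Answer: 334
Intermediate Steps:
t = -9 (t = -12 + 3*1 = -12 + 3 = -9)
24*((-45 + 52) + q(t, -7)) + 94 = 24*((-45 + 52) + 3) + 94 = 24*(7 + 3) + 94 = 24*10 + 94 = 240 + 94 = 334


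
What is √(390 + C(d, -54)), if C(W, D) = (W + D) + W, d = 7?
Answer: 5*√14 ≈ 18.708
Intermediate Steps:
C(W, D) = D + 2*W (C(W, D) = (D + W) + W = D + 2*W)
√(390 + C(d, -54)) = √(390 + (-54 + 2*7)) = √(390 + (-54 + 14)) = √(390 - 40) = √350 = 5*√14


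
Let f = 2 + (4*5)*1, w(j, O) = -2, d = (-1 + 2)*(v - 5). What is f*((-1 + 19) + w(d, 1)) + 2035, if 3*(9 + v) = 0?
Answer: 2387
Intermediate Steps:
v = -9 (v = -9 + (⅓)*0 = -9 + 0 = -9)
d = -14 (d = (-1 + 2)*(-9 - 5) = 1*(-14) = -14)
f = 22 (f = 2 + 20*1 = 2 + 20 = 22)
f*((-1 + 19) + w(d, 1)) + 2035 = 22*((-1 + 19) - 2) + 2035 = 22*(18 - 2) + 2035 = 22*16 + 2035 = 352 + 2035 = 2387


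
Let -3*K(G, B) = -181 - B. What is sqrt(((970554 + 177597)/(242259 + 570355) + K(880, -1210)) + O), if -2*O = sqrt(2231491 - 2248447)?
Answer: sqrt(-225564135380914 - 1981024538988*I*sqrt(471))/812614 ≈ 1.7535 - 18.565*I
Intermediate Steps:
K(G, B) = 181/3 + B/3 (K(G, B) = -(-181 - B)/3 = 181/3 + B/3)
O = -3*I*sqrt(471) (O = -sqrt(2231491 - 2248447)/2 = -3*I*sqrt(471) ≈ -65.108*I)
sqrt(((970554 + 177597)/(242259 + 570355) + K(880, -1210)) + O) = sqrt(((970554 + 177597)/(242259 + 570355) + (181/3 + (1/3)*(-1210))) - 3*I*sqrt(471)) = sqrt((1148151/812614 + (181/3 - 1210/3)) - 3*I*sqrt(471)) = sqrt((1148151*(1/812614) - 343) - 3*I*sqrt(471)) = sqrt((1148151/812614 - 343) - 3*I*sqrt(471)) = sqrt(-277578451/812614 - 3*I*sqrt(471))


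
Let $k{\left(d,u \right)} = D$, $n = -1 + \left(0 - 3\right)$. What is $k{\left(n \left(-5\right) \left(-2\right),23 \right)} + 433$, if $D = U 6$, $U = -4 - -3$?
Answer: $427$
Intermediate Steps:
$U = -1$ ($U = -4 + 3 = -1$)
$n = -4$ ($n = -1 - 3 = -4$)
$D = -6$ ($D = \left(-1\right) 6 = -6$)
$k{\left(d,u \right)} = -6$
$k{\left(n \left(-5\right) \left(-2\right),23 \right)} + 433 = -6 + 433 = 427$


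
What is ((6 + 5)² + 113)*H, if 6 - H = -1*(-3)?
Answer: 702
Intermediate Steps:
H = 3 (H = 6 - (-1)*(-3) = 6 - 1*3 = 6 - 3 = 3)
((6 + 5)² + 113)*H = ((6 + 5)² + 113)*3 = (11² + 113)*3 = (121 + 113)*3 = 234*3 = 702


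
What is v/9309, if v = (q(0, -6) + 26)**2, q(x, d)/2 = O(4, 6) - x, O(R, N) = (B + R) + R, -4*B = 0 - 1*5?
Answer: 7921/37236 ≈ 0.21272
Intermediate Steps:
B = 5/4 (B = -(0 - 1*5)/4 = -(0 - 5)/4 = -1/4*(-5) = 5/4 ≈ 1.2500)
O(R, N) = 5/4 + 2*R (O(R, N) = (5/4 + R) + R = 5/4 + 2*R)
q(x, d) = 37/2 - 2*x (q(x, d) = 2*((5/4 + 2*4) - x) = 2*((5/4 + 8) - x) = 2*(37/4 - x) = 37/2 - 2*x)
v = 7921/4 (v = ((37/2 - 2*0) + 26)**2 = ((37/2 + 0) + 26)**2 = (37/2 + 26)**2 = (89/2)**2 = 7921/4 ≈ 1980.3)
v/9309 = (7921/4)/9309 = (7921/4)*(1/9309) = 7921/37236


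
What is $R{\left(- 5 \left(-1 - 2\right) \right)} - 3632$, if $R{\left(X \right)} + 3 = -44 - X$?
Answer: $-3694$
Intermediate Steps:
$R{\left(X \right)} = -47 - X$ ($R{\left(X \right)} = -3 - \left(44 + X\right) = -47 - X$)
$R{\left(- 5 \left(-1 - 2\right) \right)} - 3632 = \left(-47 - - 5 \left(-1 - 2\right)\right) - 3632 = \left(-47 - \left(-5\right) \left(-3\right)\right) - 3632 = \left(-47 - 15\right) - 3632 = -62 - 3632 = -3694$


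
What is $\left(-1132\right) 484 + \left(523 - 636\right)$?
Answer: $-548001$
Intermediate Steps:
$\left(-1132\right) 484 + \left(523 - 636\right) = -547888 - 113 = -548001$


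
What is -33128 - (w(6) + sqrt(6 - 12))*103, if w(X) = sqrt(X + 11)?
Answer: -33128 - 103*sqrt(17) - 103*I*sqrt(6) ≈ -33553.0 - 252.3*I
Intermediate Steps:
w(X) = sqrt(11 + X)
-33128 - (w(6) + sqrt(6 - 12))*103 = -33128 - (sqrt(11 + 6) + sqrt(6 - 12))*103 = -33128 - (sqrt(17) + sqrt(-6))*103 = -33128 - (sqrt(17) + I*sqrt(6))*103 = -33128 - (103*sqrt(17) + 103*I*sqrt(6)) = -33128 + (-103*sqrt(17) - 103*I*sqrt(6)) = -33128 - 103*sqrt(17) - 103*I*sqrt(6)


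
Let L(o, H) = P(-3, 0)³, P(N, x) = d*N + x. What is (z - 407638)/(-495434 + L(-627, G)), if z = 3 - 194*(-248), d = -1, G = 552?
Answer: 359523/495407 ≈ 0.72571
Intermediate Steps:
z = 48115 (z = 3 + 48112 = 48115)
P(N, x) = x - N (P(N, x) = -N + x = x - N)
L(o, H) = 27 (L(o, H) = (0 - 1*(-3))³ = (0 + 3)³ = 3³ = 27)
(z - 407638)/(-495434 + L(-627, G)) = (48115 - 407638)/(-495434 + 27) = -359523/(-495407) = -359523*(-1/495407) = 359523/495407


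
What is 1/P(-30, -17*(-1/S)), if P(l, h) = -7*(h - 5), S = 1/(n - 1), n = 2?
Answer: -1/84 ≈ -0.011905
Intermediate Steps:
S = 1 (S = 1/(2 - 1) = 1/1 = 1)
P(l, h) = 35 - 7*h (P(l, h) = -7*(-5 + h) = 35 - 7*h)
1/P(-30, -17*(-1/S)) = 1/(35 - (-119)/(1*(-1))) = 1/(35 - (-119)/(-1)) = 1/(35 - (-119)*(-1)) = 1/(35 - 7*17) = 1/(35 - 119) = 1/(-84) = -1/84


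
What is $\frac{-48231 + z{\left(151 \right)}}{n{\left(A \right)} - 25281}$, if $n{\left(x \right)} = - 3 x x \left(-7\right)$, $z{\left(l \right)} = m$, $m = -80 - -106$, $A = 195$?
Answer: $- \frac{48205}{773244} \approx -0.062341$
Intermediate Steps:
$m = 26$ ($m = -80 + 106 = 26$)
$z{\left(l \right)} = 26$
$n{\left(x \right)} = 21 x^{2}$ ($n{\left(x \right)} = - 3 x^{2} \left(-7\right) = 21 x^{2}$)
$\frac{-48231 + z{\left(151 \right)}}{n{\left(A \right)} - 25281} = \frac{-48231 + 26}{21 \cdot 195^{2} - 25281} = - \frac{48205}{21 \cdot 38025 - 25281} = - \frac{48205}{798525 - 25281} = - \frac{48205}{773244}$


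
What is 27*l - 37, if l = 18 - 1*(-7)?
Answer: 638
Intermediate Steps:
l = 25 (l = 18 + 7 = 25)
27*l - 37 = 27*25 - 37 = 675 - 37 = 638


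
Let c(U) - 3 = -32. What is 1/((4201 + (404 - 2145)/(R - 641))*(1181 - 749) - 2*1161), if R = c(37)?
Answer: 335/607566906 ≈ 5.5138e-7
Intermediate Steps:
c(U) = -29 (c(U) = 3 - 32 = -29)
R = -29
1/((4201 + (404 - 2145)/(R - 641))*(1181 - 749) - 2*1161) = 1/((4201 + (404 - 2145)/(-29 - 641))*(1181 - 749) - 2*1161) = 1/((4201 - 1741/(-670))*432 - 2322) = 1/((4201 - 1741*(-1/670))*432 - 2322) = 1/((4201 + 1741/670)*432 - 2322) = 1/((2816411/670)*432 - 2322) = 1/(608344776/335 - 2322) = 1/(607566906/335) = 335/607566906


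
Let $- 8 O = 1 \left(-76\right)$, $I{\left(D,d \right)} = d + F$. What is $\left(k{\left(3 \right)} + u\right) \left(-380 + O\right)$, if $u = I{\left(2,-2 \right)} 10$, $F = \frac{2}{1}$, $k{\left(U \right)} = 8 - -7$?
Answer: $- \frac{11115}{2} \approx -5557.5$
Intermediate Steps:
$k{\left(U \right)} = 15$ ($k{\left(U \right)} = 8 + 7 = 15$)
$F = 2$ ($F = 2 \cdot 1 = 2$)
$I{\left(D,d \right)} = 2 + d$ ($I{\left(D,d \right)} = d + 2 = 2 + d$)
$O = \frac{19}{2}$ ($O = - \frac{1 \left(-76\right)}{8} = \left(- \frac{1}{8}\right) \left(-76\right) = \frac{19}{2} \approx 9.5$)
$u = 0$ ($u = \left(2 - 2\right) 10 = 0 \cdot 10 = 0$)
$\left(k{\left(3 \right)} + u\right) \left(-380 + O\right) = \left(15 + 0\right) \left(-380 + \frac{19}{2}\right) = 15 \left(- \frac{741}{2}\right) = - \frac{11115}{2}$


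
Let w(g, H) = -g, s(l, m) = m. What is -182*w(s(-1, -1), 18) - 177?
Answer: -359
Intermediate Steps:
-182*w(s(-1, -1), 18) - 177 = -(-182)*(-1) - 177 = -182*1 - 177 = -182 - 177 = -359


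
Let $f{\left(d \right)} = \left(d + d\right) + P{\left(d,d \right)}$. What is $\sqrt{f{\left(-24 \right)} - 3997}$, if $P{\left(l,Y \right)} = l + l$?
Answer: $i \sqrt{4093} \approx 63.977 i$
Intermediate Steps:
$P{\left(l,Y \right)} = 2 l$
$f{\left(d \right)} = 4 d$ ($f{\left(d \right)} = \left(d + d\right) + 2 d = 2 d + 2 d = 4 d$)
$\sqrt{f{\left(-24 \right)} - 3997} = \sqrt{4 \left(-24\right) - 3997} = \sqrt{-96 - 3997} = \sqrt{-4093} = i \sqrt{4093}$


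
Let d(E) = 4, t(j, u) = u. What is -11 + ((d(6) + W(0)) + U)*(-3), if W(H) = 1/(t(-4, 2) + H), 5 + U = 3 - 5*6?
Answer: 143/2 ≈ 71.500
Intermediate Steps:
U = -32 (U = -5 + (3 - 5*6) = -5 + (3 - 1*30) = -5 + (3 - 30) = -5 - 27 = -32)
W(H) = 1/(2 + H)
-11 + ((d(6) + W(0)) + U)*(-3) = -11 + ((4 + 1/(2 + 0)) - 32)*(-3) = -11 + ((4 + 1/2) - 32)*(-3) = -11 + ((4 + ½) - 32)*(-3) = -11 + (9/2 - 32)*(-3) = -11 - 55/2*(-3) = -11 + 165/2 = 143/2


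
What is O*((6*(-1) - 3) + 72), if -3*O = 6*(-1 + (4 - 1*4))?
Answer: 126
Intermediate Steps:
O = 2 (O = -2*(-1 + (4 - 1*4)) = -2*(-1 + (4 - 4)) = -2*(-1 + 0) = -2*(-1) = -⅓*(-6) = 2)
O*((6*(-1) - 3) + 72) = 2*((6*(-1) - 3) + 72) = 2*((-6 - 3) + 72) = 2*(-9 + 72) = 2*63 = 126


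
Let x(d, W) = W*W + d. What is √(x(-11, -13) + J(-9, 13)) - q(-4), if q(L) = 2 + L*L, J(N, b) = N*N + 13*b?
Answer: -18 + 2*√102 ≈ 2.1990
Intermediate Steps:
x(d, W) = d + W² (x(d, W) = W² + d = d + W²)
J(N, b) = N² + 13*b
q(L) = 2 + L²
√(x(-11, -13) + J(-9, 13)) - q(-4) = √((-11 + (-13)²) + ((-9)² + 13*13)) - (2 + (-4)²) = √((-11 + 169) + (81 + 169)) - (2 + 16) = √(158 + 250) - 1*18 = √408 - 18 = 2*√102 - 18 = -18 + 2*√102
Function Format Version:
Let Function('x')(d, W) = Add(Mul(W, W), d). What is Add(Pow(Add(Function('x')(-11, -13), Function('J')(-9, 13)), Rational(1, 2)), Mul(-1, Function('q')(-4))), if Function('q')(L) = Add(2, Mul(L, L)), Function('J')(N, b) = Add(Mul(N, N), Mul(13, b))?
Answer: Add(-18, Mul(2, Pow(102, Rational(1, 2)))) ≈ 2.1990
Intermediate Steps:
Function('x')(d, W) = Add(d, Pow(W, 2)) (Function('x')(d, W) = Add(Pow(W, 2), d) = Add(d, Pow(W, 2)))
Function('J')(N, b) = Add(Pow(N, 2), Mul(13, b))
Function('q')(L) = Add(2, Pow(L, 2))
Add(Pow(Add(Function('x')(-11, -13), Function('J')(-9, 13)), Rational(1, 2)), Mul(-1, Function('q')(-4))) = Add(Pow(Add(Add(-11, Pow(-13, 2)), Add(Pow(-9, 2), Mul(13, 13))), Rational(1, 2)), Mul(-1, Add(2, Pow(-4, 2)))) = Add(Pow(Add(Add(-11, 169), Add(81, 169)), Rational(1, 2)), Mul(-1, Add(2, 16))) = Add(Pow(Add(158, 250), Rational(1, 2)), Mul(-1, 18)) = Add(Pow(408, Rational(1, 2)), -18) = Add(Mul(2, Pow(102, Rational(1, 2))), -18) = Add(-18, Mul(2, Pow(102, Rational(1, 2))))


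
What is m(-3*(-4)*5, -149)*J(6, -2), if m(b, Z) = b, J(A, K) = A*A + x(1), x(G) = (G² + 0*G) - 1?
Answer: 2160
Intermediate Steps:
x(G) = -1 + G² (x(G) = (G² + 0) - 1 = G² - 1 = -1 + G²)
J(A, K) = A² (J(A, K) = A*A + (-1 + 1²) = A² + (-1 + 1) = A² + 0 = A²)
m(-3*(-4)*5, -149)*J(6, -2) = (-3*(-4)*5)*6² = (12*5)*36 = 60*36 = 2160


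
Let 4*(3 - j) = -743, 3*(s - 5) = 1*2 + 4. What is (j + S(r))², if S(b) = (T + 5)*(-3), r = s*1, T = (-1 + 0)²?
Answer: 466489/16 ≈ 29156.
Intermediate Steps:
s = 7 (s = 5 + (1*2 + 4)/3 = 5 + (2 + 4)/3 = 5 + (⅓)*6 = 5 + 2 = 7)
T = 1 (T = (-1)² = 1)
r = 7 (r = 7*1 = 7)
S(b) = -18 (S(b) = (1 + 5)*(-3) = 6*(-3) = -18)
j = 755/4 (j = 3 - ¼*(-743) = 3 + 743/4 = 755/4 ≈ 188.75)
(j + S(r))² = (755/4 - 18)² = (683/4)² = 466489/16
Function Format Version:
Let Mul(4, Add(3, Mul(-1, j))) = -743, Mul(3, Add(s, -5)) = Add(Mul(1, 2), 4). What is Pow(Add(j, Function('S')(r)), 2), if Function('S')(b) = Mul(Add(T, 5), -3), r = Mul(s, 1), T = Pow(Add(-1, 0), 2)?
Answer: Rational(466489, 16) ≈ 29156.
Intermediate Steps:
s = 7 (s = Add(5, Mul(Rational(1, 3), Add(Mul(1, 2), 4))) = Add(5, Mul(Rational(1, 3), Add(2, 4))) = Add(5, Mul(Rational(1, 3), 6)) = Add(5, 2) = 7)
T = 1 (T = Pow(-1, 2) = 1)
r = 7 (r = Mul(7, 1) = 7)
Function('S')(b) = -18 (Function('S')(b) = Mul(Add(1, 5), -3) = Mul(6, -3) = -18)
j = Rational(755, 4) (j = Add(3, Mul(Rational(-1, 4), -743)) = Add(3, Rational(743, 4)) = Rational(755, 4) ≈ 188.75)
Pow(Add(j, Function('S')(r)), 2) = Pow(Add(Rational(755, 4), -18), 2) = Pow(Rational(683, 4), 2) = Rational(466489, 16)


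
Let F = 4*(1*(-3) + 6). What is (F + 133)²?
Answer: 21025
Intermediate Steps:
F = 12 (F = 4*(-3 + 6) = 4*3 = 12)
(F + 133)² = (12 + 133)² = 145² = 21025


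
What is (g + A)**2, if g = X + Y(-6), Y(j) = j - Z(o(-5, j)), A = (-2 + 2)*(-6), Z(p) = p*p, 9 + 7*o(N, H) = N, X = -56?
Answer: 4356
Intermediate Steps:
o(N, H) = -9/7 + N/7
Z(p) = p**2
A = 0 (A = 0*(-6) = 0)
Y(j) = -4 + j (Y(j) = j - (-9/7 + (1/7)*(-5))**2 = j - (-9/7 - 5/7)**2 = j - 1*(-2)**2 = j - 1*4 = j - 4 = -4 + j)
g = -66 (g = -56 + (-4 - 6) = -56 - 10 = -66)
(g + A)**2 = (-66 + 0)**2 = (-66)**2 = 4356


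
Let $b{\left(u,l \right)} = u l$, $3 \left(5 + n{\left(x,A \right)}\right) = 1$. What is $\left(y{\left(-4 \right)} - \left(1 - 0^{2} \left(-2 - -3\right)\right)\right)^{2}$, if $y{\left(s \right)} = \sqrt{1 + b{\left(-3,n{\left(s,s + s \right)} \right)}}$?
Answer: $\left(1 - \sqrt{15}\right)^{2} \approx 8.254$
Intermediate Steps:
$n{\left(x,A \right)} = - \frac{14}{3}$ ($n{\left(x,A \right)} = -5 + \frac{1}{3} \cdot 1 = -5 + \frac{1}{3} = - \frac{14}{3}$)
$b{\left(u,l \right)} = l u$
$y{\left(s \right)} = \sqrt{15}$ ($y{\left(s \right)} = \sqrt{1 - -14} = \sqrt{1 + 14} = \sqrt{15}$)
$\left(y{\left(-4 \right)} - \left(1 - 0^{2} \left(-2 - -3\right)\right)\right)^{2} = \left(\sqrt{15} - \left(1 - 0^{2} \left(-2 - -3\right)\right)\right)^{2} = \left(\sqrt{15} - \left(1 + 0 \left(-2 + 3\right)\right)\right)^{2} = \left(\sqrt{15} + \left(-1 + 0 \cdot 1\right)\right)^{2} = \left(\sqrt{15} + \left(-1 + 0\right)\right)^{2} = \left(\sqrt{15} - 1\right)^{2} = \left(-1 + \sqrt{15}\right)^{2}$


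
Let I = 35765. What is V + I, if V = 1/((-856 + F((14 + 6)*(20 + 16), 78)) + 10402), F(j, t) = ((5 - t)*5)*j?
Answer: 9057629309/253254 ≈ 35765.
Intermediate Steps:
F(j, t) = j*(25 - 5*t) (F(j, t) = (25 - 5*t)*j = j*(25 - 5*t))
V = -1/253254 (V = 1/((-856 + 5*((14 + 6)*(20 + 16))*(5 - 1*78)) + 10402) = 1/((-856 + 5*(20*36)*(5 - 78)) + 10402) = 1/((-856 + 5*720*(-73)) + 10402) = 1/((-856 - 262800) + 10402) = 1/(-263656 + 10402) = 1/(-253254) = -1/253254 ≈ -3.9486e-6)
V + I = -1/253254 + 35765 = 9057629309/253254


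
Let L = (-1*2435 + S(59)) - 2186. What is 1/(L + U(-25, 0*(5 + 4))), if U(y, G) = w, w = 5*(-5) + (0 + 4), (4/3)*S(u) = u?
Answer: -4/18391 ≈ -0.00021750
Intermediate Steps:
S(u) = 3*u/4
w = -21 (w = -25 + 4 = -21)
L = -18307/4 (L = (-1*2435 + (¾)*59) - 2186 = (-2435 + 177/4) - 2186 = -9563/4 - 2186 = -18307/4 ≈ -4576.8)
U(y, G) = -21
1/(L + U(-25, 0*(5 + 4))) = 1/(-18307/4 - 21) = 1/(-18391/4) = -4/18391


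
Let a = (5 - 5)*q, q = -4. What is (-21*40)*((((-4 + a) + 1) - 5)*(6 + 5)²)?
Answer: 813120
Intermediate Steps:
a = 0 (a = (5 - 5)*(-4) = 0*(-4) = 0)
(-21*40)*((((-4 + a) + 1) - 5)*(6 + 5)²) = (-21*40)*((((-4 + 0) + 1) - 5)*(6 + 5)²) = -840*((-4 + 1) - 5)*11² = -840*(-3 - 5)*121 = -(-6720)*121 = -840*(-968) = 813120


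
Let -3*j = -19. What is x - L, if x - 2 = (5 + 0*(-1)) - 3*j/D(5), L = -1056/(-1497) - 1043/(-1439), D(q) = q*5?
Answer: 86342891/17951525 ≈ 4.8098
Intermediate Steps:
D(q) = 5*q
j = 19/3 (j = -⅓*(-19) = 19/3 ≈ 6.3333)
L = 1026985/718061 (L = -1056*(-1/1497) - 1043*(-1/1439) = 352/499 + 1043/1439 = 1026985/718061 ≈ 1.4302)
x = 156/25 (x = 2 + ((5 + 0*(-1)) - 19/(5*5)) = 2 + ((5 + 0) - 19/25) = 2 + (5 - 19/25) = 2 + 106/25 = 156/25 ≈ 6.2400)
x - L = 156/25 - 1*1026985/718061 = 156/25 - 1026985/718061 = 86342891/17951525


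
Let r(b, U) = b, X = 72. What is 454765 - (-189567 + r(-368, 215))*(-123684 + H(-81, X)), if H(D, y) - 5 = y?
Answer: -23476840780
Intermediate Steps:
H(D, y) = 5 + y
454765 - (-189567 + r(-368, 215))*(-123684 + H(-81, X)) = 454765 - (-189567 - 368)*(-123684 + (5 + 72)) = 454765 - (-189935)*(-123684 + 77) = 454765 - (-189935)*(-123607) = 454765 - 1*23477295545 = 454765 - 23477295545 = -23476840780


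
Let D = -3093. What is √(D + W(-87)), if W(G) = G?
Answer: 2*I*√795 ≈ 56.391*I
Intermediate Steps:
√(D + W(-87)) = √(-3093 - 87) = √(-3180) = 2*I*√795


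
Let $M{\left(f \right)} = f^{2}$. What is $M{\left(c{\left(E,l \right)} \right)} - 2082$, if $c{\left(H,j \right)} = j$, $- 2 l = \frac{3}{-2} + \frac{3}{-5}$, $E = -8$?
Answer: $- \frac{832359}{400} \approx -2080.9$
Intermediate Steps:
$l = \frac{21}{20}$ ($l = - \frac{\frac{3}{-2} + \frac{3}{-5}}{2} = - \frac{3 \left(- \frac{1}{2}\right) + 3 \left(- \frac{1}{5}\right)}{2} = - \frac{- \frac{3}{2} - \frac{3}{5}}{2} = \left(- \frac{1}{2}\right) \left(- \frac{21}{10}\right) = \frac{21}{20} \approx 1.05$)
$M{\left(c{\left(E,l \right)} \right)} - 2082 = \left(\frac{21}{20}\right)^{2} - 2082 = \frac{441}{400} - 2082 = - \frac{832359}{400}$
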